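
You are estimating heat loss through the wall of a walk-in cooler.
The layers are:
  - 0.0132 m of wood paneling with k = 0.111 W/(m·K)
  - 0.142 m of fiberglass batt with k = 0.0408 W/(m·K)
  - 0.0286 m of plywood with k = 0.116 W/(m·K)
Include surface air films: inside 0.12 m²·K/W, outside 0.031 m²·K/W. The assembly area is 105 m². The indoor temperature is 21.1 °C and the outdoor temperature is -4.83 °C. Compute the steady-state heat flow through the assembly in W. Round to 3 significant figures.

0.0132/0.111 = 0.1189
0.142/0.0408 = 3.48
0.0286/0.116 = 0.2466
R_total = 0.12 + 0.1189 + 3.48 + 0.2466 + 0.031 = 3.997 m²·K/W
Q = A·ΔT/R = 105 × (21.1 − (-4.83)) / 3.997 = 681.2 W

681 W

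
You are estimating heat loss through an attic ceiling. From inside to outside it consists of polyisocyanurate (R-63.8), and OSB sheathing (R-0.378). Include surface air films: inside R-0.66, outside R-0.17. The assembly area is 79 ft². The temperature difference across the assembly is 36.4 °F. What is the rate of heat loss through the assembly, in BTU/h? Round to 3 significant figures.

44.2 BTU/h

R_total = 0.66 + 63.8 + 0.378 + 0.17 = 65.01 ft²·°F·h/BTU
Q = A·ΔT/R = 79 × 36.4 / 65.01 = 44.23 BTU/h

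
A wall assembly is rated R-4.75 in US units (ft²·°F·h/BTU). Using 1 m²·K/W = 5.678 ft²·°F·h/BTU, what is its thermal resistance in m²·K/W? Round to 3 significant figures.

R_SI = 4.75/5.678 = 0.8366

0.837 m²·K/W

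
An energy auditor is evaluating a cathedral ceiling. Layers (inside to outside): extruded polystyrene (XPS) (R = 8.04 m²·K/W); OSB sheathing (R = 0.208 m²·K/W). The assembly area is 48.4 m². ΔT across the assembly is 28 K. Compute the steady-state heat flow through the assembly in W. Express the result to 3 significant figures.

R_total = 8.04 + 0.208 = 8.248 m²·K/W
Q = A·ΔT/R = 48.4 × 28 / 8.248 = 164.3 W

164 W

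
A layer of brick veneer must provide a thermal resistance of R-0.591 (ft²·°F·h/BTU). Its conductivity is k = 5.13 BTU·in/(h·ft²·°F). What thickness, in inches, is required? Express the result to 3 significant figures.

3.03 in

L = R × k = 0.591 × 5.13 = 3.032 in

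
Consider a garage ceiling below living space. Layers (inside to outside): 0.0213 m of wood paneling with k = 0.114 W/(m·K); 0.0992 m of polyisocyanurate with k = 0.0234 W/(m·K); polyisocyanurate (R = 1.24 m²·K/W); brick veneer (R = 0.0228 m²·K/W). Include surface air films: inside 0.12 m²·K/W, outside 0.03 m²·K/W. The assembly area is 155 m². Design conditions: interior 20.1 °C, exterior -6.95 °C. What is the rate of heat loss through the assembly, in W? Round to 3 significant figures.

0.0213/0.114 = 0.1868
0.0992/0.0234 = 4.239
R_total = 0.12 + 0.1868 + 4.239 + 1.24 + 0.0228 + 0.03 = 5.839 m²·K/W
Q = A·ΔT/R = 155 × (20.1 − (-6.95)) / 5.839 = 718.1 W

718 W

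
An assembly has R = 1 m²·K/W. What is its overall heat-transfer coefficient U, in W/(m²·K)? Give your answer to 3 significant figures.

U = 1/R = 1/1 = 1

1.00 W/(m²·K)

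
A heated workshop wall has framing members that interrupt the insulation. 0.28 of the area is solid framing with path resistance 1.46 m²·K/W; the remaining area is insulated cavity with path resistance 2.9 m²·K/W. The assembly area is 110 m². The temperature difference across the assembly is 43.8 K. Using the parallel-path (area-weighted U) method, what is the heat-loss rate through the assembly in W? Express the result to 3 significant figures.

U_eff = 0.72/2.9 + 0.28/1.46 = 0.2483 + 0.1918 = 0.4401
R_eff = 1/U_eff = 2.272 m²·K/W
Q = 110 × 43.8 / 2.272 = 2120 W

2120 W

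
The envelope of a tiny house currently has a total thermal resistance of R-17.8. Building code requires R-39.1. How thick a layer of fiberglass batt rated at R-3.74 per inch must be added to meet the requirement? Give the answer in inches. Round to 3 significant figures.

ΔR = 39.1 − 17.8 = 21.3 ft²·°F·h/BTU
L = ΔR / (R/in) = 21.3/3.74 = 5.695 in

5.70 in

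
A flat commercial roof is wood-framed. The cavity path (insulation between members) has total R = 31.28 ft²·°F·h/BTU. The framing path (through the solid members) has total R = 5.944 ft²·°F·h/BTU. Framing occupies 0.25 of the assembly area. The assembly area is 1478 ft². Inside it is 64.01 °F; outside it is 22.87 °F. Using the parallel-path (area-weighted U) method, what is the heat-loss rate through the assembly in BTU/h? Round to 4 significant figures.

4015 BTU/h

U_eff = 0.75/31.28 + 0.25/5.944 = 0.023977 + 0.042059 = 0.066036
R_eff = 1/U_eff = 15.143 ft²·°F·h/BTU
Q = 1478 × (64.01 − 22.87) / 15.143 = 4015.3 BTU/h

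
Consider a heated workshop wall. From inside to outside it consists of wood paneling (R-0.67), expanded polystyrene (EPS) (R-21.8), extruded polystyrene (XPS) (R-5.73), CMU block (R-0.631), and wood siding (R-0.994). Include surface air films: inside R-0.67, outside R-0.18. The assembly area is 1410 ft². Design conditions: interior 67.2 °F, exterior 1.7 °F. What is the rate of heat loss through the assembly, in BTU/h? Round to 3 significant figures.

3010 BTU/h

R_total = 0.67 + 0.67 + 21.8 + 5.73 + 0.631 + 0.994 + 0.18 = 30.68 ft²·°F·h/BTU
Q = A·ΔT/R = 1410 × (67.2 − 1.7) / 30.68 = 3011 BTU/h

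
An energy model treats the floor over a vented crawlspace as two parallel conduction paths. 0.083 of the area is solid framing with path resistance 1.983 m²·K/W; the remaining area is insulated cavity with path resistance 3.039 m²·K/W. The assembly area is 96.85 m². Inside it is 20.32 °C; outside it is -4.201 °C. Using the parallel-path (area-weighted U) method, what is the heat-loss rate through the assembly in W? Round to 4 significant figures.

816.0 W

U_eff = 0.917/3.039 + 0.083/1.983 = 0.30174 + 0.041856 = 0.3436
R_eff = 1/U_eff = 2.9104 m²·K/W
Q = 96.85 × (20.32 − (-4.201)) / 2.9104 = 816 W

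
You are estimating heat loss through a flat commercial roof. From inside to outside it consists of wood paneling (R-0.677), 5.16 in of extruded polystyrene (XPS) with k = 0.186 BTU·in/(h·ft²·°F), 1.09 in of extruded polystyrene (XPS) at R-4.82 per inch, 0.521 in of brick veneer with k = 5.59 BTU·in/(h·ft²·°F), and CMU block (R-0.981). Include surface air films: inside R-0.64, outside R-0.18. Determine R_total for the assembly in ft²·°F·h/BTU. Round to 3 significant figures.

5.16/0.186 = 27.74
1.09 × 4.82 = 5.254
0.521/5.59 = 0.0932
R_total = 0.64 + 0.677 + 27.74 + 5.254 + 0.0932 + 0.981 + 0.18 = 35.57 ft²·°F·h/BTU

35.6 ft²·°F·h/BTU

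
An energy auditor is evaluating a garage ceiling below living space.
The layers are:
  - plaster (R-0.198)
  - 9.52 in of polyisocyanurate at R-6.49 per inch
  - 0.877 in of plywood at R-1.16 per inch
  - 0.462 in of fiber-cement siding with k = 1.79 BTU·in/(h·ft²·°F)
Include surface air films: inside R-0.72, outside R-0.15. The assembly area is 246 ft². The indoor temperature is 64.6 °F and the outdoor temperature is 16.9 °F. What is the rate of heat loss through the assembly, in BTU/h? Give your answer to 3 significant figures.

183 BTU/h

9.52 × 6.49 = 61.78
0.877 × 1.16 = 1.017
0.462/1.79 = 0.2581
R_total = 0.72 + 0.198 + 61.78 + 1.017 + 0.2581 + 0.15 = 64.13 ft²·°F·h/BTU
Q = A·ΔT/R = 246 × (64.6 − 16.9) / 64.13 = 183 BTU/h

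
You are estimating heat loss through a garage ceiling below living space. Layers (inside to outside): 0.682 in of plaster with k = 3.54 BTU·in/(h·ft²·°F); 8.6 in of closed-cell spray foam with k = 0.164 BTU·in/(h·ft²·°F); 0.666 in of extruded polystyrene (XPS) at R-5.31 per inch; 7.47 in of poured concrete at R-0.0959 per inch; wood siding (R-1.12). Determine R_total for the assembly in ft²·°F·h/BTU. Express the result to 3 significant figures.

58.0 ft²·°F·h/BTU

0.682/3.54 = 0.1927
8.6/0.164 = 52.44
0.666 × 5.31 = 3.536
7.47 × 0.0959 = 0.7164
R_total = 0.1927 + 52.44 + 3.536 + 0.7164 + 1.12 = 58 ft²·°F·h/BTU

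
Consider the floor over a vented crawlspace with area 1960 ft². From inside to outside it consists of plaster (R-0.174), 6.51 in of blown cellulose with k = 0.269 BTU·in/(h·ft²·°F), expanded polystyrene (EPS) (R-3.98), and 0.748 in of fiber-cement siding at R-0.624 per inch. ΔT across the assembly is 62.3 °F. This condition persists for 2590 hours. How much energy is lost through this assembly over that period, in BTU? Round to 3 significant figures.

6.51/0.269 = 24.2
0.748 × 0.624 = 0.4668
R_total = 0.174 + 24.2 + 3.98 + 0.4668 = 28.82 ft²·°F·h/BTU
Q = 1960 × 62.3 / 28.82 = 4237 BTU/h
E = 4237 × 2590 = 10970000 BTU

11000000 BTU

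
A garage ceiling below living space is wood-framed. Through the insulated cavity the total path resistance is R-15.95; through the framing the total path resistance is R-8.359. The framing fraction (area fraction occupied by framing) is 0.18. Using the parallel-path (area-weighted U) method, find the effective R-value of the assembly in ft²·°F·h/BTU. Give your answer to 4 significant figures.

13.71 ft²·°F·h/BTU

U_eff = 0.82/15.95 + 0.18/8.359 = 0.051411 + 0.021534 = 0.072944
R_eff = 1/U_eff = 13.709 ft²·°F·h/BTU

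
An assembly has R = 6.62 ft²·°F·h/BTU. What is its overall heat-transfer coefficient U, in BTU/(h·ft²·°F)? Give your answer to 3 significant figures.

0.151 BTU/(h·ft²·°F)

U = 1/R = 1/6.62 = 0.1511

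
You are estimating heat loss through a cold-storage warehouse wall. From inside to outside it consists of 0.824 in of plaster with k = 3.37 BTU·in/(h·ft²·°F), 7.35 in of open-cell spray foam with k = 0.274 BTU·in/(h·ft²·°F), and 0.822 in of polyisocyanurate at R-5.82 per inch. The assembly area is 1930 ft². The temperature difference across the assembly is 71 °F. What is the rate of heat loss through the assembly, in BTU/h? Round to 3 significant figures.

0.824/3.37 = 0.2445
7.35/0.274 = 26.82
0.822 × 5.82 = 4.784
R_total = 0.2445 + 26.82 + 4.784 = 31.85 ft²·°F·h/BTU
Q = A·ΔT/R = 1930 × 71 / 31.85 = 4302 BTU/h

4300 BTU/h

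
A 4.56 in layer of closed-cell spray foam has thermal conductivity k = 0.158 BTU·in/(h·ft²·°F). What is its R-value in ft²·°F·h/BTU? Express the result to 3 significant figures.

28.9 ft²·°F·h/BTU

R = L/k = 4.56/0.158 = 28.86 ft²·°F·h/BTU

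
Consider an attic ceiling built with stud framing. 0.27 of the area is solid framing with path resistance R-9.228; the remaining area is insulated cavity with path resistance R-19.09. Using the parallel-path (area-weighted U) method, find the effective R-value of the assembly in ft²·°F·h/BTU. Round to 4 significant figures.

14.82 ft²·°F·h/BTU

U_eff = 0.73/19.09 + 0.27/9.228 = 0.03824 + 0.029259 = 0.067499
R_eff = 1/U_eff = 14.815 ft²·°F·h/BTU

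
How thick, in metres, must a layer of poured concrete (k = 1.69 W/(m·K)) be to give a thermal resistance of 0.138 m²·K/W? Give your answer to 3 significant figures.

0.233 m

L = R·k = 0.138 × 1.69 = 0.2332 m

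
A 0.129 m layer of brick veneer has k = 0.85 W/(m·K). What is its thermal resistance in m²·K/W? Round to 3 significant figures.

0.152 m²·K/W

R = L/k = 0.129/0.85 = 0.1518 m²·K/W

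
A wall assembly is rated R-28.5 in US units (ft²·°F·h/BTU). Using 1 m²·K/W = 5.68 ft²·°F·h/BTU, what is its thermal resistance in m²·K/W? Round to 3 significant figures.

R_SI = 28.5/5.68 = 5.018

5.02 m²·K/W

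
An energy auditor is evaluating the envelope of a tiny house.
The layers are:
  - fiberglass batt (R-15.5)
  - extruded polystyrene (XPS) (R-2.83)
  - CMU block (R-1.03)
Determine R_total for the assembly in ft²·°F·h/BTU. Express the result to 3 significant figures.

19.4 ft²·°F·h/BTU

R_total = 15.5 + 2.83 + 1.03 = 19.36 ft²·°F·h/BTU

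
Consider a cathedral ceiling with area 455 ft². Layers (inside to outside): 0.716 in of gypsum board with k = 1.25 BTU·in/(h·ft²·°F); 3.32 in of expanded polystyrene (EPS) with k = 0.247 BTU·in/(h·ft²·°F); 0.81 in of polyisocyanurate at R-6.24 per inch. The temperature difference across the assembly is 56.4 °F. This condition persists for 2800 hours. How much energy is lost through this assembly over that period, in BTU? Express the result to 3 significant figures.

0.716/1.25 = 0.5728
3.32/0.247 = 13.44
0.81 × 6.24 = 5.054
R_total = 0.5728 + 13.44 + 5.054 = 19.07 ft²·°F·h/BTU
Q = 455 × 56.4 / 19.07 = 1346 BTU/h
E = 1346 × 2800 = 3768000 BTU

3770000 BTU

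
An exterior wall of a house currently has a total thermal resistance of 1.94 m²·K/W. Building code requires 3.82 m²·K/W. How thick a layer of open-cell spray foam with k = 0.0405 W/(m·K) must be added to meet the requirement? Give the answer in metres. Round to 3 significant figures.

0.0761 m

ΔR = 3.82 − 1.94 = 1.88 m²·K/W
L = ΔR × k = 1.88 × 0.0405 = 0.07614 m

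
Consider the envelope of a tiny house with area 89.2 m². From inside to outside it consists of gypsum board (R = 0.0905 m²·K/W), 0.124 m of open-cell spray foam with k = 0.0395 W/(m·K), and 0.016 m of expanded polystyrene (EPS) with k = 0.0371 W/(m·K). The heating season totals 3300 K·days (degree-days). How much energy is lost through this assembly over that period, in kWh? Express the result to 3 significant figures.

1930 kWh

0.124/0.0395 = 3.139
0.016/0.0371 = 0.4313
R_total = 0.0905 + 3.139 + 0.4313 = 3.661 m²·K/W
E = A × HDD × 24 / R / 1000 = 89.2 × 3300 × 24 / 3.661 / 1000 = 1930 kWh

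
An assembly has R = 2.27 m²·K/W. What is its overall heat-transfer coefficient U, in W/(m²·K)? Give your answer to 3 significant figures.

U = 1/R = 1/2.27 = 0.4405

0.441 W/(m²·K)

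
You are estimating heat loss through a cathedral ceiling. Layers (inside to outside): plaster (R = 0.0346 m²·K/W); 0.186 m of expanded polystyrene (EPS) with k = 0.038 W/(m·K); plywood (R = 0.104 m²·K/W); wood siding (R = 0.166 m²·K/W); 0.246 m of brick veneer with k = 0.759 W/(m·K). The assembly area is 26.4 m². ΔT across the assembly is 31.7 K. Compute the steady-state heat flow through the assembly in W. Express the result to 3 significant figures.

0.186/0.038 = 4.895
0.246/0.759 = 0.3241
R_total = 0.0346 + 4.895 + 0.104 + 0.166 + 0.3241 = 5.523 m²·K/W
Q = A·ΔT/R = 26.4 × 31.7 / 5.523 = 151.5 W

152 W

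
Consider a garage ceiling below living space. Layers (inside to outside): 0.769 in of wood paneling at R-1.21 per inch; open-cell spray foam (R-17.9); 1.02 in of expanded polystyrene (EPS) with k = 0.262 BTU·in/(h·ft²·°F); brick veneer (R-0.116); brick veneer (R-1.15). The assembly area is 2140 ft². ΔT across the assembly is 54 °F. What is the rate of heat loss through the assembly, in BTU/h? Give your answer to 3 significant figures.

4820 BTU/h

0.769 × 1.21 = 0.9305
1.02/0.262 = 3.893
R_total = 0.9305 + 17.9 + 3.893 + 0.116 + 1.15 = 23.99 ft²·°F·h/BTU
Q = A·ΔT/R = 2140 × 54 / 23.99 = 4817 BTU/h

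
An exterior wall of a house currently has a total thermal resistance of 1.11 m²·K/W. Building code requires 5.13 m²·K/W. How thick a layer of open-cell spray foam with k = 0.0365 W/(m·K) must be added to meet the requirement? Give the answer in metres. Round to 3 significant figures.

ΔR = 5.13 − 1.11 = 4.02 m²·K/W
L = ΔR × k = 4.02 × 0.0365 = 0.1467 m

0.147 m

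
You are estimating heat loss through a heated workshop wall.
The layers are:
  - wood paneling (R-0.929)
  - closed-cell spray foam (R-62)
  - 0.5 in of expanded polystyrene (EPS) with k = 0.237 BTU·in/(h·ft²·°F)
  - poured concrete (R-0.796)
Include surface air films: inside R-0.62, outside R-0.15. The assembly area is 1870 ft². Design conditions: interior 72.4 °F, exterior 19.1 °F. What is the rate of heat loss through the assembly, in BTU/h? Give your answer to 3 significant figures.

0.5/0.237 = 2.11
R_total = 0.62 + 0.929 + 62 + 2.11 + 0.796 + 0.15 = 66.6 ft²·°F·h/BTU
Q = A·ΔT/R = 1870 × (72.4 − 19.1) / 66.6 = 1496 BTU/h

1500 BTU/h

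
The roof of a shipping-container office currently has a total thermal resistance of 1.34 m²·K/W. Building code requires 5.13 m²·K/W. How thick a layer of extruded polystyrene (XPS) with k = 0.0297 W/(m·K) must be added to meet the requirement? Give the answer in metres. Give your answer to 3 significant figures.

ΔR = 5.13 − 1.34 = 3.79 m²·K/W
L = ΔR × k = 3.79 × 0.0297 = 0.1126 m

0.113 m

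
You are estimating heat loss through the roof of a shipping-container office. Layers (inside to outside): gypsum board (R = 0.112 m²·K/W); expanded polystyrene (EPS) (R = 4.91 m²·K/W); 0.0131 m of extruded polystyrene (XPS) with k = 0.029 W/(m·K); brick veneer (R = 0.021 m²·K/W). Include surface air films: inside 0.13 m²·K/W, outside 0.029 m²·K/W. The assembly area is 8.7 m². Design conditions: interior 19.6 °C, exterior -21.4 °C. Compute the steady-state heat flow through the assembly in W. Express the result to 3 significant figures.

0.0131/0.029 = 0.4517
R_total = 0.13 + 0.112 + 4.91 + 0.4517 + 0.021 + 0.029 = 5.654 m²·K/W
Q = A·ΔT/R = 8.7 × (19.6 − (-21.4)) / 5.654 = 63.09 W

63.1 W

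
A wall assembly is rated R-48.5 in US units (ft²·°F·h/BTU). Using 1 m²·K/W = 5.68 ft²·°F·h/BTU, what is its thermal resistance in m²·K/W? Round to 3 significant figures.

8.54 m²·K/W

R_SI = 48.5/5.68 = 8.539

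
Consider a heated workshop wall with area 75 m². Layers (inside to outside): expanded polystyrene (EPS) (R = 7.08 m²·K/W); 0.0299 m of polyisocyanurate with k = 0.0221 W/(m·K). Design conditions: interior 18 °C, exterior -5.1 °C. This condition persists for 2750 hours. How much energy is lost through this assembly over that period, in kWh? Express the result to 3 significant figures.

565 kWh

0.0299/0.0221 = 1.353
R_total = 7.08 + 1.353 = 8.433 m²·K/W
Q = 75 × (18 − (-5.1)) / 8.433 = 205.4 W
E = 205.4 W × 2750 h / 1000 = 565 kWh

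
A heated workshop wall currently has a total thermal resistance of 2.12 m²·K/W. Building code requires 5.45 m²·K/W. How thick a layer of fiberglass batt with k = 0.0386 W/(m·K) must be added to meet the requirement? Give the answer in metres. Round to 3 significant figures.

ΔR = 5.45 − 2.12 = 3.33 m²·K/W
L = ΔR × k = 3.33 × 0.0386 = 0.1285 m

0.129 m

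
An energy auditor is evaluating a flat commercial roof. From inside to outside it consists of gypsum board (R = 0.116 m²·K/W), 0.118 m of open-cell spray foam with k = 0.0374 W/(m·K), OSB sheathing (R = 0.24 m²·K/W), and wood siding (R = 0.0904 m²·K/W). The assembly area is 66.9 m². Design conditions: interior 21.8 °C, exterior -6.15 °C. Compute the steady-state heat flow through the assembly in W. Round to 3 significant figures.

0.118/0.0374 = 3.155
R_total = 0.116 + 3.155 + 0.24 + 0.0904 = 3.601 m²·K/W
Q = A·ΔT/R = 66.9 × (21.8 − (-6.15)) / 3.601 = 519.2 W

519 W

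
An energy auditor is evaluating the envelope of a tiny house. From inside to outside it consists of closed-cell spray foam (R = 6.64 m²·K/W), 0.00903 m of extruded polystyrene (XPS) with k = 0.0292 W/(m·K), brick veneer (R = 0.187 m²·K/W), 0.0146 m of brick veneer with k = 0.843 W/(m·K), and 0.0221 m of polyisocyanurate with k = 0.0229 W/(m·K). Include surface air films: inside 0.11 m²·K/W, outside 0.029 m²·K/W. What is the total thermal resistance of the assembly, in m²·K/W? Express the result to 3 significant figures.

0.00903/0.0292 = 0.3092
0.0146/0.843 = 0.01732
0.0221/0.0229 = 0.9651
R_total = 0.11 + 6.64 + 0.3092 + 0.187 + 0.01732 + 0.9651 + 0.029 = 8.258 m²·K/W

8.26 m²·K/W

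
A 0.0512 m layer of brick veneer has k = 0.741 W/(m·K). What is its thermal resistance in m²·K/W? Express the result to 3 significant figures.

R = L/k = 0.0512/0.741 = 0.0691 m²·K/W

0.0691 m²·K/W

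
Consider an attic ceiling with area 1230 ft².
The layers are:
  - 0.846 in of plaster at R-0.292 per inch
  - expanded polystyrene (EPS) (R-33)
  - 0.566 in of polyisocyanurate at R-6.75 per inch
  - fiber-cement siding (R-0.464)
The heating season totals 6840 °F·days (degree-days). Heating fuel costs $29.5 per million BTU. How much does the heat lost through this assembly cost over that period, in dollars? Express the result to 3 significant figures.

159 dollars

0.846 × 0.292 = 0.247
0.566 × 6.75 = 3.82
R_total = 0.247 + 33 + 3.82 + 0.464 = 37.53 ft²·°F·h/BTU
E = A × HDD × 24 / R = 1230 × 6840 × 24 / 37.53 = 5380000 BTU
Cost = 5380000/10⁶ × 29.5 = $158.7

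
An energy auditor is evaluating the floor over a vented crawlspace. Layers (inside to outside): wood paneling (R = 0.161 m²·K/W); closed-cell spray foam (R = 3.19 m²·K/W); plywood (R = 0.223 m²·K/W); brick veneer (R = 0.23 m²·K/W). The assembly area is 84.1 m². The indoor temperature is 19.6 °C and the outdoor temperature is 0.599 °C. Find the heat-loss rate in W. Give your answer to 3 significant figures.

420 W

R_total = 0.161 + 3.19 + 0.223 + 0.23 = 3.804 m²·K/W
Q = A·ΔT/R = 84.1 × (19.6 − 0.599) / 3.804 = 420.1 W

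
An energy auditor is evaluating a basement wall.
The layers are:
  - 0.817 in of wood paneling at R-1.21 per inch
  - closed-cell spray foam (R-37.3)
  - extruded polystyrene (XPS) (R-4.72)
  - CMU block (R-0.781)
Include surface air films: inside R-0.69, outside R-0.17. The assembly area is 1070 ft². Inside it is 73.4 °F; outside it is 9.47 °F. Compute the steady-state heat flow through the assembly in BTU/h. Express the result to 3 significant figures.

0.817 × 1.21 = 0.9886
R_total = 0.69 + 0.9886 + 37.3 + 4.72 + 0.781 + 0.17 = 44.65 ft²·°F·h/BTU
Q = A·ΔT/R = 1070 × (73.4 − 9.47) / 44.65 = 1532 BTU/h

1530 BTU/h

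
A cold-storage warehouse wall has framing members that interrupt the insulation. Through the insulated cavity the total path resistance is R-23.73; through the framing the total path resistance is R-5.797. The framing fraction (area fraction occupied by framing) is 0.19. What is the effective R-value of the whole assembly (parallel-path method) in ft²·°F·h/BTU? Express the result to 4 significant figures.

U_eff = 0.81/23.73 + 0.19/5.797 = 0.034134 + 0.032776 = 0.06691
R_eff = 1/U_eff = 14.946 ft²·°F·h/BTU

14.95 ft²·°F·h/BTU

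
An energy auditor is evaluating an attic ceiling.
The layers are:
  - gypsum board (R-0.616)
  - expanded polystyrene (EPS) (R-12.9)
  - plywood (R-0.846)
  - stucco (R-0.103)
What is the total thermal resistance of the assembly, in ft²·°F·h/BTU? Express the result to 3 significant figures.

R_total = 0.616 + 12.9 + 0.846 + 0.103 = 14.46 ft²·°F·h/BTU

14.5 ft²·°F·h/BTU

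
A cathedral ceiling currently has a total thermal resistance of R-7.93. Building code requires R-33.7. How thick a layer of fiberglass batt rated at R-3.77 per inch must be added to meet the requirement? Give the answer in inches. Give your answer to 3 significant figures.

6.84 in

ΔR = 33.7 − 7.93 = 25.77 ft²·°F·h/BTU
L = ΔR / (R/in) = 25.77/3.77 = 6.836 in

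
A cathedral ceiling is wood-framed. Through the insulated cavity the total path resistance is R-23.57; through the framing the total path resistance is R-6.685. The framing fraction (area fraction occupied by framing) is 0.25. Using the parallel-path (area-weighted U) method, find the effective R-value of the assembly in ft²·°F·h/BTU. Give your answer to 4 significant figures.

14.45 ft²·°F·h/BTU

U_eff = 0.75/23.57 + 0.25/6.685 = 0.03182 + 0.037397 = 0.069217
R_eff = 1/U_eff = 14.447 ft²·°F·h/BTU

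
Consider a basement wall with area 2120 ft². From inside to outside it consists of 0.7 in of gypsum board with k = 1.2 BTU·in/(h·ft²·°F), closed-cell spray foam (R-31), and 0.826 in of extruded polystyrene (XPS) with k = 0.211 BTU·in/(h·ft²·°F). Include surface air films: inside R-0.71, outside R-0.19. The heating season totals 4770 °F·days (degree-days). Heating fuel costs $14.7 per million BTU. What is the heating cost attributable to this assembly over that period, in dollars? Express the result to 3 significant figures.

98.0 dollars

0.7/1.2 = 0.5833
0.826/0.211 = 3.915
R_total = 0.71 + 0.5833 + 31 + 3.915 + 0.19 = 36.4 ft²·°F·h/BTU
E = A × HDD × 24 / R = 2120 × 4770 × 24 / 36.4 = 6668000 BTU
Cost = 6668000/10⁶ × 14.7 = $98.02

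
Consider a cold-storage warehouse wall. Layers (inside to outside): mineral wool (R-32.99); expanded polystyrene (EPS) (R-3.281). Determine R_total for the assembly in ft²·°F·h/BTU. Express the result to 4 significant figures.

36.27 ft²·°F·h/BTU

R_total = 32.99 + 3.281 = 36.271 ft²·°F·h/BTU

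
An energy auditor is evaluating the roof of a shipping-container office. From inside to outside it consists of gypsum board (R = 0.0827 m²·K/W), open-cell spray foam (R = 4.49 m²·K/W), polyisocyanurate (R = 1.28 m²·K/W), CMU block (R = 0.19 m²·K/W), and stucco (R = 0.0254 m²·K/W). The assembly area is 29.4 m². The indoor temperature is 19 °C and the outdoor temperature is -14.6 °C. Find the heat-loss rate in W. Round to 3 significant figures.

R_total = 0.0827 + 4.49 + 1.28 + 0.19 + 0.0254 = 6.068 m²·K/W
Q = A·ΔT/R = 29.4 × (19 − (-14.6)) / 6.068 = 162.8 W

163 W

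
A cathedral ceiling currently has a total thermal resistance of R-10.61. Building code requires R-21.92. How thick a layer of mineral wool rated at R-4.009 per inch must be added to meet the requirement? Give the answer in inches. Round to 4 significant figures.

2.821 in

ΔR = 21.92 − 10.61 = 11.31 ft²·°F·h/BTU
L = ΔR / (R/in) = 11.31/4.009 = 2.8212 in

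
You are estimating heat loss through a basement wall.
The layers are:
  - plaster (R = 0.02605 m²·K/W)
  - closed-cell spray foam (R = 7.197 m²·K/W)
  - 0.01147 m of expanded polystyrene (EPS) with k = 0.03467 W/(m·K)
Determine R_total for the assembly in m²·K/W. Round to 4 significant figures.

0.01147/0.03467 = 0.33083
R_total = 0.02605 + 7.197 + 0.33083 = 7.5539 m²·K/W

7.554 m²·K/W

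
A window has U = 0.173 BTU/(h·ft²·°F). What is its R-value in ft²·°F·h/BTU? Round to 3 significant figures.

R = 1/U = 1/0.173 = 5.78

5.78 ft²·°F·h/BTU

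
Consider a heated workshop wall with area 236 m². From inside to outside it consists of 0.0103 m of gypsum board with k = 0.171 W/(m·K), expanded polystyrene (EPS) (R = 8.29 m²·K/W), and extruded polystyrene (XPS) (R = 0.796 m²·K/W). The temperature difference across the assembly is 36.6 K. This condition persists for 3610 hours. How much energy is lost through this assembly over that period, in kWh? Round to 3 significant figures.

0.0103/0.171 = 0.06023
R_total = 0.06023 + 8.29 + 0.796 = 9.146 m²·K/W
Q = 236 × 36.6 / 9.146 = 944.4 W
E = 944.4 W × 3610 h / 1000 = 3409 kWh

3410 kWh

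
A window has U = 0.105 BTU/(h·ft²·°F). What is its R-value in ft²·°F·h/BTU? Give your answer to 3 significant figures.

9.52 ft²·°F·h/BTU

R = 1/U = 1/0.105 = 9.524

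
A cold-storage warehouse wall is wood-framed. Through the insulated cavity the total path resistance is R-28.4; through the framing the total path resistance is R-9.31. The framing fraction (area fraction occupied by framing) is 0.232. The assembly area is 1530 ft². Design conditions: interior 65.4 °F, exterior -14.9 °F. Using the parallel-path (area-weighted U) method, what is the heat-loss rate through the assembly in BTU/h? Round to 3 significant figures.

6380 BTU/h

U_eff = 0.768/28.4 + 0.232/9.31 = 0.02704 + 0.02492 = 0.05196
R_eff = 1/U_eff = 19.24 ft²·°F·h/BTU
Q = 1530 × (65.4 − (-14.9)) / 19.24 = 6384 BTU/h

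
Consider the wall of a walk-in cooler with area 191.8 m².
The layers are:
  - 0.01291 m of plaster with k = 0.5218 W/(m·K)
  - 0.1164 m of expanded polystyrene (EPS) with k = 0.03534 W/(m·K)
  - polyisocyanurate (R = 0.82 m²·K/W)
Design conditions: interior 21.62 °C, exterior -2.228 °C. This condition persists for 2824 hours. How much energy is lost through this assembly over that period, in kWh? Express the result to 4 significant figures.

0.01291/0.5218 = 0.024741
0.1164/0.03534 = 3.2937
R_total = 0.024741 + 3.2937 + 0.82 = 4.1385 m²·K/W
Q = 191.8 × (21.62 − (-2.228)) / 4.1385 = 1105.3 W
E = 1105.3 W × 2824 h / 1000 = 3121.2 kWh

3121 kWh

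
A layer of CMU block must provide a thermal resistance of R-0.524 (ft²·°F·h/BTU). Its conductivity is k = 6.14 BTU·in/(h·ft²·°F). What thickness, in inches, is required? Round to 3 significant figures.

L = R × k = 0.524 × 6.14 = 3.217 in

3.22 in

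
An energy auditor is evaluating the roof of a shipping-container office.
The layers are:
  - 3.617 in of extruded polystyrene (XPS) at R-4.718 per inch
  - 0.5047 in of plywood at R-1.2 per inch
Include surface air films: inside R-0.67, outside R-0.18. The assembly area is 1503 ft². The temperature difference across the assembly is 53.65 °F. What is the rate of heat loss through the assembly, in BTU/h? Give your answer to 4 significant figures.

4354 BTU/h

3.617 × 4.718 = 17.065
0.5047 × 1.2 = 0.60564
R_total = 0.67 + 17.065 + 0.60564 + 0.18 = 18.521 ft²·°F·h/BTU
Q = A·ΔT/R = 1503 × 53.65 / 18.521 = 4353.8 BTU/h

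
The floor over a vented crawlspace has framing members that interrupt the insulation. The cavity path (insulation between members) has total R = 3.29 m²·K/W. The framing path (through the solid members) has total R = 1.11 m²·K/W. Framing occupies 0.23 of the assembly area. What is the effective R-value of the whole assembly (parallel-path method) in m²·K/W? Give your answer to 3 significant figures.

U_eff = 0.77/3.29 + 0.23/1.11 = 0.234 + 0.2072 = 0.4412
R_eff = 1/U_eff = 2.266 m²·K/W

2.27 m²·K/W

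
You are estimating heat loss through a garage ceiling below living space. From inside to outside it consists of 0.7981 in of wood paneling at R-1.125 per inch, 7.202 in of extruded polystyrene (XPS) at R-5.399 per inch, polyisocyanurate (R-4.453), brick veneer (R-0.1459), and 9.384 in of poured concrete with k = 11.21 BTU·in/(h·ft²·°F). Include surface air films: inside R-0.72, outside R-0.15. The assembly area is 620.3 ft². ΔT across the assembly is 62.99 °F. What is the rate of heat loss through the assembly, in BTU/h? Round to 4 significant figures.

847.8 BTU/h

0.7981 × 1.125 = 0.89786
7.202 × 5.399 = 38.884
9.384/11.21 = 0.83711
R_total = 0.72 + 0.89786 + 38.884 + 4.453 + 0.1459 + 0.83711 + 0.15 = 46.087 ft²·°F·h/BTU
Q = A·ΔT/R = 620.3 × 62.99 / 46.087 = 847.79 BTU/h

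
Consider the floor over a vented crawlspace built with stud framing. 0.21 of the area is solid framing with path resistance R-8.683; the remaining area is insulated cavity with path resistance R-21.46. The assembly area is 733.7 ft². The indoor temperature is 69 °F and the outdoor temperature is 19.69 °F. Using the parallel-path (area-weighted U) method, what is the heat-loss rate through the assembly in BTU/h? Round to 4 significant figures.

U_eff = 0.79/21.46 + 0.21/8.683 = 0.036813 + 0.024185 = 0.060998
R_eff = 1/U_eff = 16.394 ft²·°F·h/BTU
Q = 733.7 × (69 − 19.69) / 16.394 = 2206.8 BTU/h

2207 BTU/h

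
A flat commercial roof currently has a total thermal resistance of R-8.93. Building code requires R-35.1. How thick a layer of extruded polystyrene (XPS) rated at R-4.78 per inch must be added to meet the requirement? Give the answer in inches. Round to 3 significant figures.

ΔR = 35.1 − 8.93 = 26.17 ft²·°F·h/BTU
L = ΔR / (R/in) = 26.17/4.78 = 5.475 in

5.47 in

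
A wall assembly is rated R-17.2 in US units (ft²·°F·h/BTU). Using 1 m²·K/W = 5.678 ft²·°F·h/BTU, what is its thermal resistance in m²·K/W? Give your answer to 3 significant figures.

3.03 m²·K/W

R_SI = 17.2/5.678 = 3.029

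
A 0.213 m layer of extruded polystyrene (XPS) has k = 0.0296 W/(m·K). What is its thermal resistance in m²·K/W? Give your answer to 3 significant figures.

7.20 m²·K/W

R = L/k = 0.213/0.0296 = 7.196 m²·K/W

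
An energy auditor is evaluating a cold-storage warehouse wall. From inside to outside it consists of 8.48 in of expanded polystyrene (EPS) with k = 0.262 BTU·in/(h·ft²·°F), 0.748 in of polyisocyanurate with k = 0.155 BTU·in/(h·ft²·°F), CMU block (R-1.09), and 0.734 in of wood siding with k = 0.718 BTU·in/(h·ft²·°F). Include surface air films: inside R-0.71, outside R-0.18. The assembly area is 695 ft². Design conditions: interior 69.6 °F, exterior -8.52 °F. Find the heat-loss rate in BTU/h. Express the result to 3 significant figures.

1350 BTU/h

8.48/0.262 = 32.37
0.748/0.155 = 4.826
0.734/0.718 = 1.022
R_total = 0.71 + 32.37 + 4.826 + 1.09 + 1.022 + 0.18 = 40.19 ft²·°F·h/BTU
Q = A·ΔT/R = 695 × (69.6 − (-8.52)) / 40.19 = 1351 BTU/h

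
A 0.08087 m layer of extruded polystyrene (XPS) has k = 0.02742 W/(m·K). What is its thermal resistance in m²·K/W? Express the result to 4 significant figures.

2.949 m²·K/W

R = L/k = 0.08087/0.02742 = 2.9493 m²·K/W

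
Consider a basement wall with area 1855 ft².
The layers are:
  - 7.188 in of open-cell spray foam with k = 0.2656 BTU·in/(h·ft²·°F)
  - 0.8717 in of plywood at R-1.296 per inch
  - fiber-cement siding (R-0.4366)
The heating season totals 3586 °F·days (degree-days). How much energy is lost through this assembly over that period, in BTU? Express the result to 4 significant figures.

7.188/0.2656 = 27.063
0.8717 × 1.296 = 1.1297
R_total = 27.063 + 1.1297 + 0.4366 = 28.63 ft²·°F·h/BTU
E = A × HDD × 24 / R = 1855 × 3586 × 24 / 28.63 = 5576400 BTU

5576000 BTU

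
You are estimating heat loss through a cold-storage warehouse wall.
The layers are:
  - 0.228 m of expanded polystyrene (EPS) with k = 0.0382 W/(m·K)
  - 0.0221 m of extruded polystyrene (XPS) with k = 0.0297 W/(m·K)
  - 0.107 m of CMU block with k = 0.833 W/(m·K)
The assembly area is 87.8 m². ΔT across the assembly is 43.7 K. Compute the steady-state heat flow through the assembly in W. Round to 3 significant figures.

561 W

0.228/0.0382 = 5.969
0.0221/0.0297 = 0.7441
0.107/0.833 = 0.1285
R_total = 5.969 + 0.7441 + 0.1285 = 6.841 m²·K/W
Q = A·ΔT/R = 87.8 × 43.7 / 6.841 = 560.9 W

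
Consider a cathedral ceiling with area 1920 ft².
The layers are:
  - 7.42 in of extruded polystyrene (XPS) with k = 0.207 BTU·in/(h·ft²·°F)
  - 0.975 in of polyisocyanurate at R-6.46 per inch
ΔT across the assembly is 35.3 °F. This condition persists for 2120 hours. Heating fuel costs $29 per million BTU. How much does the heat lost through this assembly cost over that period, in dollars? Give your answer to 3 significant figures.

7.42/0.207 = 35.85
0.975 × 6.46 = 6.298
R_total = 35.85 + 6.298 = 42.14 ft²·°F·h/BTU
Q = 1920 × 35.3 / 42.14 = 1608 BTU/h
E = 1608 × 2120 = 3409000 BTU
Cost = 3409000/10⁶ × 29 = $98.87

98.9 dollars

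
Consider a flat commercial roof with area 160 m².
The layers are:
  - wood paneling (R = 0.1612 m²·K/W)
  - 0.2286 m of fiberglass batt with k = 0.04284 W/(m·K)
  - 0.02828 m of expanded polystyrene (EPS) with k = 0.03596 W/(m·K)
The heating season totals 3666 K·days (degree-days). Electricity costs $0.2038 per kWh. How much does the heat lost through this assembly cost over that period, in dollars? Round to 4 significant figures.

0.2286/0.04284 = 5.3361
0.02828/0.03596 = 0.78643
R_total = 0.1612 + 5.3361 + 0.78643 = 6.2838 m²·K/W
E = A × HDD × 24 / R / 1000 = 160 × 3666 × 24 / 6.2838 / 1000 = 2240.3 kWh
Cost = 2240.3 × 0.2038 = $456.57

456.6 dollars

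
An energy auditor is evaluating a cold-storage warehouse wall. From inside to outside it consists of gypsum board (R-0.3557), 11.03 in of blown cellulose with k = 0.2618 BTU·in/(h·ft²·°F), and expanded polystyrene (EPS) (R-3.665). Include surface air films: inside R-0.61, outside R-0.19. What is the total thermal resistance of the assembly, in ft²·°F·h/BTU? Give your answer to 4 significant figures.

11.03/0.2618 = 42.131
R_total = 0.61 + 0.3557 + 42.131 + 3.665 + 0.19 = 46.952 ft²·°F·h/BTU

46.95 ft²·°F·h/BTU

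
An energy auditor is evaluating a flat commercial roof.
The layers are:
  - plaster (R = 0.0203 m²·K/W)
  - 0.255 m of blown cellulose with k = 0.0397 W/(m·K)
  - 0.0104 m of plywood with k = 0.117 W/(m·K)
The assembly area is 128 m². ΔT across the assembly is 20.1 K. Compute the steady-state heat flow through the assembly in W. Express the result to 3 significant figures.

394 W

0.255/0.0397 = 6.423
0.0104/0.117 = 0.08889
R_total = 0.0203 + 6.423 + 0.08889 = 6.532 m²·K/W
Q = A·ΔT/R = 128 × 20.1 / 6.532 = 393.9 W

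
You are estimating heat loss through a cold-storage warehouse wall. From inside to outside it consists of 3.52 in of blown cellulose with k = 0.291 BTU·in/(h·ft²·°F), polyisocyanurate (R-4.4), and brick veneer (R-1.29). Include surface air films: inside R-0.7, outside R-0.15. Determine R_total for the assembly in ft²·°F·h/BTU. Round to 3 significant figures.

18.6 ft²·°F·h/BTU

3.52/0.291 = 12.1
R_total = 0.7 + 12.1 + 4.4 + 1.29 + 0.15 = 18.64 ft²·°F·h/BTU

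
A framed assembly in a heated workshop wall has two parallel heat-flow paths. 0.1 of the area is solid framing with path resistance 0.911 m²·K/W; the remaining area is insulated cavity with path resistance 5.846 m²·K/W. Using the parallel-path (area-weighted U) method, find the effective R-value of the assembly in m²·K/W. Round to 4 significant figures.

U_eff = 0.9/5.846 + 0.1/0.911 = 0.15395 + 0.10977 = 0.26372
R_eff = 1/U_eff = 3.7919 m²·K/W

3.792 m²·K/W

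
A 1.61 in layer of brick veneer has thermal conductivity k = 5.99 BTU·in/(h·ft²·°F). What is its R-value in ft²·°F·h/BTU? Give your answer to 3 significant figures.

0.269 ft²·°F·h/BTU

R = L/k = 1.61/5.99 = 0.2688 ft²·°F·h/BTU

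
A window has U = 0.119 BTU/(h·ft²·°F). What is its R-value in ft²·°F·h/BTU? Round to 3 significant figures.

R = 1/U = 1/0.119 = 8.403

8.40 ft²·°F·h/BTU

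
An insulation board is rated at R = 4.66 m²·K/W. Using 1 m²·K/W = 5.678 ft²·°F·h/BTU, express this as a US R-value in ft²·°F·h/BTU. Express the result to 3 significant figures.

26.5 ft²·°F·h/BTU

R_US = 4.66 × 5.678 = 26.46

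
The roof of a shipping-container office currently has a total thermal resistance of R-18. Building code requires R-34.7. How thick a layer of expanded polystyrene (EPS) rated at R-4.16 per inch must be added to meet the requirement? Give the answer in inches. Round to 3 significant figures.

4.01 in

ΔR = 34.7 − 18 = 16.7 ft²·°F·h/BTU
L = ΔR / (R/in) = 16.7/4.16 = 4.014 in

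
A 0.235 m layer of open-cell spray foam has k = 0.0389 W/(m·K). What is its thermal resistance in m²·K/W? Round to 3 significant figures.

R = L/k = 0.235/0.0389 = 6.041 m²·K/W

6.04 m²·K/W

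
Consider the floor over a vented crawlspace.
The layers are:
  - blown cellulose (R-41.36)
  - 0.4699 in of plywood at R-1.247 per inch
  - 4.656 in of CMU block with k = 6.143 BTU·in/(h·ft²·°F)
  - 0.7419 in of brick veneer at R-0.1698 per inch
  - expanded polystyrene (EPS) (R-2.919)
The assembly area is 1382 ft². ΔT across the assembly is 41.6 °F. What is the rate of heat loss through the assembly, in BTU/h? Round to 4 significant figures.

0.4699 × 1.247 = 0.58597
4.656/6.143 = 0.75794
0.7419 × 0.1698 = 0.12597
R_total = 41.36 + 0.58597 + 0.75794 + 0.12597 + 2.919 = 45.749 ft²·°F·h/BTU
Q = A·ΔT/R = 1382 × 41.6 / 45.749 = 1256.7 BTU/h

1257 BTU/h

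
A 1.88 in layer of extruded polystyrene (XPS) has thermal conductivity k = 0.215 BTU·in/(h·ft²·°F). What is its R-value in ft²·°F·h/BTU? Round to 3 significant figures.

R = L/k = 1.88/0.215 = 8.744 ft²·°F·h/BTU

8.74 ft²·°F·h/BTU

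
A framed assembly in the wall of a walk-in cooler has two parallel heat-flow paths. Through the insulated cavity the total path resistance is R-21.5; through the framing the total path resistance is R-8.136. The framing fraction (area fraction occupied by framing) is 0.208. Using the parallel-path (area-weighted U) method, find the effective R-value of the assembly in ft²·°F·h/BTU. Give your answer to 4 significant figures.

U_eff = 0.792/21.5 + 0.208/8.136 = 0.036837 + 0.025565 = 0.062403
R_eff = 1/U_eff = 16.025 ft²·°F·h/BTU

16.02 ft²·°F·h/BTU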